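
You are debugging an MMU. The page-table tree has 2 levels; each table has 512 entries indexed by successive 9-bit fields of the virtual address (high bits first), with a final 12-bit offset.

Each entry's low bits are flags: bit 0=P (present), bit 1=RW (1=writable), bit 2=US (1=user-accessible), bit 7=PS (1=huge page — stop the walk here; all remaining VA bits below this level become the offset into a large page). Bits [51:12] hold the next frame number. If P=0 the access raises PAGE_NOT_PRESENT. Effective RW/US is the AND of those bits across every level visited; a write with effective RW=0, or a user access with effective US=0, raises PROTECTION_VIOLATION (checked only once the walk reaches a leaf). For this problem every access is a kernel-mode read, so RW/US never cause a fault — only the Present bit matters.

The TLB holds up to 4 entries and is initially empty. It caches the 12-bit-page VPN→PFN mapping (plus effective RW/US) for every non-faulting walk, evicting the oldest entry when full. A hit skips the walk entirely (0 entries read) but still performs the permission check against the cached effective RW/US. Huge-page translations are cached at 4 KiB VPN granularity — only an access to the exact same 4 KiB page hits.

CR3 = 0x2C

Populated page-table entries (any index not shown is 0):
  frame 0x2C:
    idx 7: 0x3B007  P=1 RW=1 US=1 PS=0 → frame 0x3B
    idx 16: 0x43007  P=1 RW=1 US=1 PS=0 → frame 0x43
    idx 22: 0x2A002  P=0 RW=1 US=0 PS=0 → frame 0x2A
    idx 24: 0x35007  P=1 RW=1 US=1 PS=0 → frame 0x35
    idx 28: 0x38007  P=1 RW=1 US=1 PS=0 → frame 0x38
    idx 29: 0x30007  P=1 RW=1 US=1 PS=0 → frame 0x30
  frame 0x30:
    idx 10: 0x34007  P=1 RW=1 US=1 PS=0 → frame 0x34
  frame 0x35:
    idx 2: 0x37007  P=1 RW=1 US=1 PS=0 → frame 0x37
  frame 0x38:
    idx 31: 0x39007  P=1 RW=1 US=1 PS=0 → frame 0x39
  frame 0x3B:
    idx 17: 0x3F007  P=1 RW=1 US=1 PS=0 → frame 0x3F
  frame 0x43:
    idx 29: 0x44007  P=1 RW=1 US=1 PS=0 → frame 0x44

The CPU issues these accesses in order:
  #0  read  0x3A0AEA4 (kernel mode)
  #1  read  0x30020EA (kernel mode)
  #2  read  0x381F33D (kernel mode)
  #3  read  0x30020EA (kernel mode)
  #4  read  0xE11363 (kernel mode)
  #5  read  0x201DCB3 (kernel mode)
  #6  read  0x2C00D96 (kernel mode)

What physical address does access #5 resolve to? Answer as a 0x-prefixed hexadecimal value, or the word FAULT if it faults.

Walk each access:
#0 VA=0x3A0AEA4 (r,kernel):
  [0] read 0x2C idx=29: raw=0x30007 flags P=1 W=1 U=1 S=0
  [1] read 0x30 idx=10: raw=0x34007 flags P=1 W=1 U=1 S=0
  ✓ 0x34EA4  — 2 lookups
#1 VA=0x30020EA (r,kernel):
  [0] read 0x2C idx=24: raw=0x35007 flags P=1 W=1 U=1 S=0
  [1] read 0x35 idx=2: raw=0x37007 flags P=1 W=1 U=1 S=0
  ✓ 0x370EA  — 2 lookups
#2 VA=0x381F33D (r,kernel):
  [0] read 0x2C idx=28: raw=0x38007 flags P=1 W=1 U=1 S=0
  [1] read 0x38 idx=31: raw=0x39007 flags P=1 W=1 U=1 S=0
  ✓ 0x3933D  — 2 lookups
#3 VA=0x30020EA (r,kernel):
  TLB hit vpn=0x3002 → PA=0x370EA
#4 VA=0xE11363 (r,kernel):
  [0] read 0x2C idx=7: raw=0x3B007 flags P=1 W=1 U=1 S=0
  [1] read 0x3B idx=17: raw=0x3F007 flags P=1 W=1 U=1 S=0
  ✓ 0x3F363  — 2 lookups
#5 VA=0x201DCB3 (r,kernel):
  [0] read 0x2C idx=16: raw=0x43007 flags P=1 W=1 U=1 S=0
  [1] read 0x43 idx=29: raw=0x44007 flags P=1 W=1 U=1 S=0
  ✓ 0x44CB3  — 2 lookups
#6 VA=0x2C00D96 (r,kernel):
  [0] read 0x2C idx=22: raw=0x2A002 flags P=0 W=1 U=0 S=0
  → PAGE_NOT_PRESENT  (1 entries read)

Access #5 PA: 0x44CB3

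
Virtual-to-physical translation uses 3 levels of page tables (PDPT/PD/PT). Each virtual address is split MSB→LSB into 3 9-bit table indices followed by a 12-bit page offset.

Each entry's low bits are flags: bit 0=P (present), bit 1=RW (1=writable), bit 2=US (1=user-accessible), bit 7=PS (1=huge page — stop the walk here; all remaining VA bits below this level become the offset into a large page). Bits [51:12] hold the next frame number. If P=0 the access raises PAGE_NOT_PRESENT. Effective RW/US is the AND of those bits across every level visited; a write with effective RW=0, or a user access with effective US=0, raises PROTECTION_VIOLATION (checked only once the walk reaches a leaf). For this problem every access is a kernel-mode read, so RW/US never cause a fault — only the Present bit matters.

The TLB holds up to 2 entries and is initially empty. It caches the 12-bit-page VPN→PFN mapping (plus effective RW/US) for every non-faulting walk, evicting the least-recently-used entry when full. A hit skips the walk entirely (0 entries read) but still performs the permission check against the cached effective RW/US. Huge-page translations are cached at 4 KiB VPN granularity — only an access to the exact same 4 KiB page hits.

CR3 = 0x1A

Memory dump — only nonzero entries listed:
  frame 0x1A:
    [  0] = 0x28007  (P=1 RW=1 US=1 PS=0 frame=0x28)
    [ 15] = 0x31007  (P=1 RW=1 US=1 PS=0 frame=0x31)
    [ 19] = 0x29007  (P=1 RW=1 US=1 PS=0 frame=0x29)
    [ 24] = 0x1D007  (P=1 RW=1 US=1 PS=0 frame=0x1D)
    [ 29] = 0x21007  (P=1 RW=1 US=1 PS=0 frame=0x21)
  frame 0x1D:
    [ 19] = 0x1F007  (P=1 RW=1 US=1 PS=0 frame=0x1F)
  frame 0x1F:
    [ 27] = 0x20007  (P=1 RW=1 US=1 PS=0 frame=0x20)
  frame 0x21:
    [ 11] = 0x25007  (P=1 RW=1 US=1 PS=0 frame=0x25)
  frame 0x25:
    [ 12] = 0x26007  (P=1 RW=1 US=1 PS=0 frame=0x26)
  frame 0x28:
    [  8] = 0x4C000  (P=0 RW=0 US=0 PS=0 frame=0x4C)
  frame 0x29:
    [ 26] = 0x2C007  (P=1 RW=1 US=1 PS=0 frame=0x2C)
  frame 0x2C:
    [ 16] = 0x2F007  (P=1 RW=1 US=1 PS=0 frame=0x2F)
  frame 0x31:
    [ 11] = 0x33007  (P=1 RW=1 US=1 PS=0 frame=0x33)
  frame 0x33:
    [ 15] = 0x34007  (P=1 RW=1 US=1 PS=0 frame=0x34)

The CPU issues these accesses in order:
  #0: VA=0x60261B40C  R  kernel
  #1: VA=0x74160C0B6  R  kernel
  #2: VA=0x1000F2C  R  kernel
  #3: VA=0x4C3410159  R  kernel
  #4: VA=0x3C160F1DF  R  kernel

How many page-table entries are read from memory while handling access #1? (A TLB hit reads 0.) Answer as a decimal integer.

Trace:
#0 VA=0x60261B40C (r,kernel):
  L0 @0x1A[24] → 0x1D007  P=1,RW=1,US=1,PS=0
  L1 @0x1D[19] → 0x1F007  P=1,RW=1,US=1,PS=0
  L2 @0x1F[27] → 0x20007  P=1,RW=1,US=1,PS=0
  ✓ 0x2040C  — 3 lookups
#1 VA=0x74160C0B6 (r,kernel):
  L0 @0x1A[29] → 0x21007  P=1,RW=1,US=1,PS=0
  L1 @0x21[11] → 0x25007  P=1,RW=1,US=1,PS=0
  L2 @0x25[12] → 0x26007  P=1,RW=1,US=1,PS=0
  ✓ 0x260B6  — 3 lookups
#2 VA=0x1000F2C (r,kernel):
  L0 @0x1A[0] → 0x28007  P=1,RW=1,US=1,PS=0
  L1 @0x28[8] → 0x4C000  P=0,RW=0,US=0,PS=0
  → PAGE_NOT_PRESENT  (2 entries read)
#3 VA=0x4C3410159 (r,kernel):
  L0 @0x1A[19] → 0x29007  P=1,RW=1,US=1,PS=0
  L1 @0x29[26] → 0x2C007  P=1,RW=1,US=1,PS=0
  L2 @0x2C[16] → 0x2F007  P=1,RW=1,US=1,PS=0
  ✓ 0x2F159  — 3 lookups
#4 VA=0x3C160F1DF (r,kernel):
  L0 @0x1A[15] → 0x31007  P=1,RW=1,US=1,PS=0
  L1 @0x31[11] → 0x33007  P=1,RW=1,US=1,PS=0
  L2 @0x33[15] → 0x34007  P=1,RW=1,US=1,PS=0
  ✓ 0x341DF  — 3 lookups

Entries read for #1: 3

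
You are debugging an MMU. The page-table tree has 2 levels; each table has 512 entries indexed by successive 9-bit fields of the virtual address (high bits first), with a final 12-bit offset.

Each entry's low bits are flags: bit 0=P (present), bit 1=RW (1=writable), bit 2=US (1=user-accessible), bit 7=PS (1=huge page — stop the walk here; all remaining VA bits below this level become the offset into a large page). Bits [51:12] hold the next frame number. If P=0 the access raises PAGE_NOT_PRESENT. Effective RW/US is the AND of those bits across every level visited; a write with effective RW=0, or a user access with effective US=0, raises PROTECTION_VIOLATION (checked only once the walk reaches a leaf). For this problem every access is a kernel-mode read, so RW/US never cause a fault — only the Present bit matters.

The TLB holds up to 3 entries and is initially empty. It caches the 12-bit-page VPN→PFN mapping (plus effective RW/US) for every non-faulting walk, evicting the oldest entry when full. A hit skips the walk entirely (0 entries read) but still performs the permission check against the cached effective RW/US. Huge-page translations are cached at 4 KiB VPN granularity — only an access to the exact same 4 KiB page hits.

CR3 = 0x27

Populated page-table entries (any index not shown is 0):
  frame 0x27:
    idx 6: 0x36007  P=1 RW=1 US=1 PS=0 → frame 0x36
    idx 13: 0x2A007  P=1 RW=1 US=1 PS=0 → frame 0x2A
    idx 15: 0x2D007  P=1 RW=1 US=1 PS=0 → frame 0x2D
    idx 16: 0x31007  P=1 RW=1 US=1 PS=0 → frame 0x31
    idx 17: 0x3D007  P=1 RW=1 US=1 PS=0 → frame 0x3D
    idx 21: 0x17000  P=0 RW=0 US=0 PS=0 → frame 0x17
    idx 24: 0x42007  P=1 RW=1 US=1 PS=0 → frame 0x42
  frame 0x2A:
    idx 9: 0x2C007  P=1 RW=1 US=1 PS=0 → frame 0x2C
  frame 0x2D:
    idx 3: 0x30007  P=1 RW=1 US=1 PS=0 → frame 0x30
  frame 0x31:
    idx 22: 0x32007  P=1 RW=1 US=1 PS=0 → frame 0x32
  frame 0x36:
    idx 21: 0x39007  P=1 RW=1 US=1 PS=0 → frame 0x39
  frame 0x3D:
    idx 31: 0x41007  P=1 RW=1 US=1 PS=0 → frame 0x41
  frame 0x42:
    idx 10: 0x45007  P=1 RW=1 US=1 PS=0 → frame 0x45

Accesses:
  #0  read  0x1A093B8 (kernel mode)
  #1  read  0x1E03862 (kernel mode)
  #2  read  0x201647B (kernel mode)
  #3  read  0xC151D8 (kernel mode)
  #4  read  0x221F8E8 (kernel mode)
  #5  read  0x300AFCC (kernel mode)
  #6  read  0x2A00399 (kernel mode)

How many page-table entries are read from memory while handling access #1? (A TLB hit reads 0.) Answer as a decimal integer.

Walk each access:
#0 VA=0x1A093B8 (r,kernel):
  [0] read 0x27 idx=13: raw=0x2A007 flags P=1 W=1 U=1 S=0
  [1] read 0x2A idx=9: raw=0x2C007 flags P=1 W=1 U=1 S=0
  → PA=0x2C3B8  (2 entries read)
#1 VA=0x1E03862 (r,kernel):
  [0] read 0x27 idx=15: raw=0x2D007 flags P=1 W=1 U=1 S=0
  [1] read 0x2D idx=3: raw=0x30007 flags P=1 W=1 U=1 S=0
  → PA=0x30862  (2 entries read)
#2 VA=0x201647B (r,kernel):
  [0] read 0x27 idx=16: raw=0x31007 flags P=1 W=1 U=1 S=0
  [1] read 0x31 idx=22: raw=0x32007 flags P=1 W=1 U=1 S=0
  → PA=0x3247B  (2 entries read)
#3 VA=0xC151D8 (r,kernel):
  [0] read 0x27 idx=6: raw=0x36007 flags P=1 W=1 U=1 S=0
  [1] read 0x36 idx=21: raw=0x39007 flags P=1 W=1 U=1 S=0
  → PA=0x391D8  (2 entries read)
#4 VA=0x221F8E8 (r,kernel):
  [0] read 0x27 idx=17: raw=0x3D007 flags P=1 W=1 U=1 S=0
  [1] read 0x3D idx=31: raw=0x41007 flags P=1 W=1 U=1 S=0
  → PA=0x418E8  (2 entries read)
#5 VA=0x300AFCC (r,kernel):
  [0] read 0x27 idx=24: raw=0x42007 flags P=1 W=1 U=1 S=0
  [1] read 0x42 idx=10: raw=0x45007 flags P=1 W=1 U=1 S=0
  → PA=0x45FCC  (2 entries read)
#6 VA=0x2A00399 (r,kernel):
  [0] read 0x27 idx=21: raw=0x17000 flags P=0 W=0 U=0 S=0
  → PAGE_NOT_PRESENT  (1 entries read)

Entries read for #1: 2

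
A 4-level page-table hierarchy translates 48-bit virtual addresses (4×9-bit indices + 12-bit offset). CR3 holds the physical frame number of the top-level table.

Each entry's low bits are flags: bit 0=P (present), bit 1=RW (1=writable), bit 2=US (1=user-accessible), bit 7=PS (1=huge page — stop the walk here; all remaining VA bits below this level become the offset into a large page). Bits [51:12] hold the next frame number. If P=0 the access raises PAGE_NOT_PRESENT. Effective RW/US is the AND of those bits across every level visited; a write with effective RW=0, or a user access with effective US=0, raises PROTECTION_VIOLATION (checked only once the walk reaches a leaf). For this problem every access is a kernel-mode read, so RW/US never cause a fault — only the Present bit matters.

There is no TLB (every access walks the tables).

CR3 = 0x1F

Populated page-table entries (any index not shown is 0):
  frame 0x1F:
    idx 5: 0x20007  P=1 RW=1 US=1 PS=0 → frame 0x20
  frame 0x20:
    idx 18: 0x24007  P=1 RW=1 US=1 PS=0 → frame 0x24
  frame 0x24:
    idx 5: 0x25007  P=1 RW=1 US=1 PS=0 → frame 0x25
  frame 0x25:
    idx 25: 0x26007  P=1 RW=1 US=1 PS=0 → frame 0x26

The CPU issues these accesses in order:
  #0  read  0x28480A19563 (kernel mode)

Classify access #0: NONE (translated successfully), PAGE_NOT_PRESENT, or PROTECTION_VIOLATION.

Per-access translation:
#0 VA=0x28480A19563 (r,kernel):
  L0: frame=0x1F idx=5 entry=0x20007 [P=1 RW=1 US=1 PS=0]
  L1: frame=0x20 idx=18 entry=0x24007 [P=1 RW=1 US=1 PS=0]
  L2: frame=0x24 idx=5 entry=0x25007 [P=1 RW=1 US=1 PS=0]
  L3: frame=0x25 idx=25 entry=0x26007 [P=1 RW=1 US=1 PS=0]
  ✓ 0x26563  — 4 lookups

Access #0 fault: NONE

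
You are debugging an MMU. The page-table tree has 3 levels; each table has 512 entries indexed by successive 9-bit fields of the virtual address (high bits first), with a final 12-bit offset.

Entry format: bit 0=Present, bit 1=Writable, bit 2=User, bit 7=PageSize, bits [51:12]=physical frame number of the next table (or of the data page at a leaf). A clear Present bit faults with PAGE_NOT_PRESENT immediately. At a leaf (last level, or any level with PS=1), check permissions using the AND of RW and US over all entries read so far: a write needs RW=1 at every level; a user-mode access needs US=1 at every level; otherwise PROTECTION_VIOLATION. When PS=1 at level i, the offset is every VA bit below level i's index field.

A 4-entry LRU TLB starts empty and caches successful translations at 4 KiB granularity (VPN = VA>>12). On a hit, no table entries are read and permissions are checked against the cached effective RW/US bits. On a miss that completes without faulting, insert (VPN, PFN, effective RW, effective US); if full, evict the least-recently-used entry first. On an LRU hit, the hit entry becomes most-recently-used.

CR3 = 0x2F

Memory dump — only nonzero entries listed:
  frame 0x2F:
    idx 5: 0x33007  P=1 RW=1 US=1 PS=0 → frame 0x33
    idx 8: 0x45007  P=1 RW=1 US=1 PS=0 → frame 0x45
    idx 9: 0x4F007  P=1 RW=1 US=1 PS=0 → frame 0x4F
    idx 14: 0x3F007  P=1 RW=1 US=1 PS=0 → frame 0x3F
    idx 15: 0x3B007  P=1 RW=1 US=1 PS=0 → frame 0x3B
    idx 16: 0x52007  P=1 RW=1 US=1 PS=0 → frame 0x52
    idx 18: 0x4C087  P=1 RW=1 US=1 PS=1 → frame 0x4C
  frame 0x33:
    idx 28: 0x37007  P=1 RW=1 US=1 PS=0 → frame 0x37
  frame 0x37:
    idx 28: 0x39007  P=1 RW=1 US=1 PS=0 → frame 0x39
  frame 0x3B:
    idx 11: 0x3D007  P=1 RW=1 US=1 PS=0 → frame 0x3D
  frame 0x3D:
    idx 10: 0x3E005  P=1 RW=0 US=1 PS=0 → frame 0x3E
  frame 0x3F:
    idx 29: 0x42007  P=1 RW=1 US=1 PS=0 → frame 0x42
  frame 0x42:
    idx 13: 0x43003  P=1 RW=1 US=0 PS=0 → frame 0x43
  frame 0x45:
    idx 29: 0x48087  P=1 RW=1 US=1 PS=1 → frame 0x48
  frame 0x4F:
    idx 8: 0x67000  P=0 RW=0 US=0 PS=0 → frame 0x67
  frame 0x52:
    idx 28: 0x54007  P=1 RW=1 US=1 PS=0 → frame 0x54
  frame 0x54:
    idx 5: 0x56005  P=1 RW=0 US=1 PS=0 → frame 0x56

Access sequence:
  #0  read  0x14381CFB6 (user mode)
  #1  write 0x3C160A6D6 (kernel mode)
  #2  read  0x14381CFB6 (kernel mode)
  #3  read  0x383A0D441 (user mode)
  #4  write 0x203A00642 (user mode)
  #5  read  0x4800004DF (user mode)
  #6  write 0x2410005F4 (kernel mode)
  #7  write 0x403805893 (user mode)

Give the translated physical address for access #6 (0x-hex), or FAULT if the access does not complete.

Per-access translation:
#0 VA=0x14381CFB6 (r,user):
  lvl0: tbl 0x2F, slot 5 ⇒ 0x33007 (P1/RW1/US1/PS0)
  lvl1: tbl 0x33, slot 28 ⇒ 0x37007 (P1/RW1/US1/PS0)
  lvl2: tbl 0x37, slot 28 ⇒ 0x39007 (P1/RW1/US1/PS0)
  ✓ 0x39FB6  — 3 lookups
#1 VA=0x3C160A6D6 (w,kernel):
  lvl0: tbl 0x2F, slot 15 ⇒ 0x3B007 (P1/RW1/US1/PS0)
  lvl1: tbl 0x3B, slot 11 ⇒ 0x3D007 (P1/RW1/US1/PS0)
  lvl2: tbl 0x3D, slot 10 ⇒ 0x3E005 (P1/RW0/US1/PS0)
  ⇒ fault: PROTECTION_VIOLATION  — 3 lookups
#2 VA=0x14381CFB6 (r,kernel):
  TLB hit vpn=0x14381C → PA=0x39FB6
#3 VA=0x383A0D441 (r,user):
  lvl0: tbl 0x2F, slot 14 ⇒ 0x3F007 (P1/RW1/US1/PS0)
  lvl1: tbl 0x3F, slot 29 ⇒ 0x42007 (P1/RW1/US1/PS0)
  lvl2: tbl 0x42, slot 13 ⇒ 0x43003 (P1/RW1/US0/PS0)
  ⇒ fault: PROTECTION_VIOLATION  — 3 lookups
#4 VA=0x203A00642 (w,user):
  lvl0: tbl 0x2F, slot 8 ⇒ 0x45007 (P1/RW1/US1/PS0)
  lvl1: tbl 0x45, slot 29 ⇒ 0x48087 (P1/RW1/US1/PS1)
  ✓ 0x48642 (huge @L1)  — 2 lookups
#5 VA=0x4800004DF (r,user):
  lvl0: tbl 0x2F, slot 18 ⇒ 0x4C087 (P1/RW1/US1/PS1)
  ✓ 0x4C4DF (huge @L0)  — 1 lookups
#6 VA=0x2410005F4 (w,kernel):
  lvl0: tbl 0x2F, slot 9 ⇒ 0x4F007 (P1/RW1/US1/PS0)
  lvl1: tbl 0x4F, slot 8 ⇒ 0x67000 (P0/RW0/US0/PS0)
  ⇒ fault: PAGE_NOT_PRESENT  — 2 lookups
#7 VA=0x403805893 (w,user):
  lvl0: tbl 0x2F, slot 16 ⇒ 0x52007 (P1/RW1/US1/PS0)
  lvl1: tbl 0x52, slot 28 ⇒ 0x54007 (P1/RW1/US1/PS0)
  lvl2: tbl 0x54, slot 5 ⇒ 0x56005 (P1/RW0/US1/PS0)
  ⇒ fault: PROTECTION_VIOLATION  — 3 lookups

Access #6 PA: FAULT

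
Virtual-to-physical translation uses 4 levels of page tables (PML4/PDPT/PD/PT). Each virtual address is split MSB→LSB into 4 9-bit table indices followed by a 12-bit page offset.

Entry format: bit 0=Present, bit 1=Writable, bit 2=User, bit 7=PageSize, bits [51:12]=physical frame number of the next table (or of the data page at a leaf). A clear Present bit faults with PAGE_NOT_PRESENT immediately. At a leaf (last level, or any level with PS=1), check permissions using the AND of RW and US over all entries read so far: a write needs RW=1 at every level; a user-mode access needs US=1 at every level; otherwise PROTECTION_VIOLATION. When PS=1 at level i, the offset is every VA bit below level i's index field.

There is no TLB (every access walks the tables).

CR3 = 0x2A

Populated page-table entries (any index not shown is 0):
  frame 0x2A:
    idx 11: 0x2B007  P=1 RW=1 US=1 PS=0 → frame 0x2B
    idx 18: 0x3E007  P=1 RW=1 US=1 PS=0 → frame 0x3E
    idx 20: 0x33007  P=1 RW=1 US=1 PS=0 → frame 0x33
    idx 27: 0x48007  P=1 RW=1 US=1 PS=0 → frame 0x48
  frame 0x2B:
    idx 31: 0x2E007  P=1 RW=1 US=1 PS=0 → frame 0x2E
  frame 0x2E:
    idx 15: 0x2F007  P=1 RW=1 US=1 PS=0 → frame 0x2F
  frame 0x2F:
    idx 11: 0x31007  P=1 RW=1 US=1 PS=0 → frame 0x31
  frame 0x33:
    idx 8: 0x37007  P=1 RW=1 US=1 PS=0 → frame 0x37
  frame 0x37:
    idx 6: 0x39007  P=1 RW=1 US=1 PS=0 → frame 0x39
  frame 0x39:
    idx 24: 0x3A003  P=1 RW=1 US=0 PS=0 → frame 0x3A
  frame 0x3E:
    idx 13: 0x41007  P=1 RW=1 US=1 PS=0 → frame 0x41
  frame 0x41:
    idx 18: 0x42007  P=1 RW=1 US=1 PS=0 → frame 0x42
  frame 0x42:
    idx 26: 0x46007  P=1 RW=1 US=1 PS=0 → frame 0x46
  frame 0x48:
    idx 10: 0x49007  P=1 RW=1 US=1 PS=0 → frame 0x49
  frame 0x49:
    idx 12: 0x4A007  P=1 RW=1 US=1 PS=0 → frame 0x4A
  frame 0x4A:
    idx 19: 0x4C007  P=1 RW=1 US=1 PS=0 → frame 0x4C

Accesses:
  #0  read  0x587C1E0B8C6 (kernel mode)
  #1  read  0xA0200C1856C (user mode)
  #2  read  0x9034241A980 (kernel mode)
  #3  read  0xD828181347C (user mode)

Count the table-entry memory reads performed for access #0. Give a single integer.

Trace:
#0 VA=0x587C1E0B8C6 (r,kernel):
  [0] read 0x2A idx=11: raw=0x2B007 flags P=1 W=1 U=1 S=0
  [1] read 0x2B idx=31: raw=0x2E007 flags P=1 W=1 U=1 S=0
  [2] read 0x2E idx=15: raw=0x2F007 flags P=1 W=1 U=1 S=0
  [3] read 0x2F idx=11: raw=0x31007 flags P=1 W=1 U=1 S=0
  ⇒ phys 0x318C6  [4 reads]
#1 VA=0xA0200C1856C (r,user):
  [0] read 0x2A idx=20: raw=0x33007 flags P=1 W=1 U=1 S=0
  [1] read 0x33 idx=8: raw=0x37007 flags P=1 W=1 U=1 S=0
  [2] read 0x37 idx=6: raw=0x39007 flags P=1 W=1 U=1 S=0
  [3] read 0x39 idx=24: raw=0x3A003 flags P=1 W=1 U=0 S=0
  ⇒ fault: PROTECTION_VIOLATION  — 4 lookups
#2 VA=0x9034241A980 (r,kernel):
  [0] read 0x2A idx=18: raw=0x3E007 flags P=1 W=1 U=1 S=0
  [1] read 0x3E idx=13: raw=0x41007 flags P=1 W=1 U=1 S=0
  [2] read 0x41 idx=18: raw=0x42007 flags P=1 W=1 U=1 S=0
  [3] read 0x42 idx=26: raw=0x46007 flags P=1 W=1 U=1 S=0
  ⇒ phys 0x46980  [4 reads]
#3 VA=0xD828181347C (r,user):
  [0] read 0x2A idx=27: raw=0x48007 flags P=1 W=1 U=1 S=0
  [1] read 0x48 idx=10: raw=0x49007 flags P=1 W=1 U=1 S=0
  [2] read 0x49 idx=12: raw=0x4A007 flags P=1 W=1 U=1 S=0
  [3] read 0x4A idx=19: raw=0x4C007 flags P=1 W=1 U=1 S=0
  ⇒ phys 0x4C47C  [4 reads]

Entries read for #0: 4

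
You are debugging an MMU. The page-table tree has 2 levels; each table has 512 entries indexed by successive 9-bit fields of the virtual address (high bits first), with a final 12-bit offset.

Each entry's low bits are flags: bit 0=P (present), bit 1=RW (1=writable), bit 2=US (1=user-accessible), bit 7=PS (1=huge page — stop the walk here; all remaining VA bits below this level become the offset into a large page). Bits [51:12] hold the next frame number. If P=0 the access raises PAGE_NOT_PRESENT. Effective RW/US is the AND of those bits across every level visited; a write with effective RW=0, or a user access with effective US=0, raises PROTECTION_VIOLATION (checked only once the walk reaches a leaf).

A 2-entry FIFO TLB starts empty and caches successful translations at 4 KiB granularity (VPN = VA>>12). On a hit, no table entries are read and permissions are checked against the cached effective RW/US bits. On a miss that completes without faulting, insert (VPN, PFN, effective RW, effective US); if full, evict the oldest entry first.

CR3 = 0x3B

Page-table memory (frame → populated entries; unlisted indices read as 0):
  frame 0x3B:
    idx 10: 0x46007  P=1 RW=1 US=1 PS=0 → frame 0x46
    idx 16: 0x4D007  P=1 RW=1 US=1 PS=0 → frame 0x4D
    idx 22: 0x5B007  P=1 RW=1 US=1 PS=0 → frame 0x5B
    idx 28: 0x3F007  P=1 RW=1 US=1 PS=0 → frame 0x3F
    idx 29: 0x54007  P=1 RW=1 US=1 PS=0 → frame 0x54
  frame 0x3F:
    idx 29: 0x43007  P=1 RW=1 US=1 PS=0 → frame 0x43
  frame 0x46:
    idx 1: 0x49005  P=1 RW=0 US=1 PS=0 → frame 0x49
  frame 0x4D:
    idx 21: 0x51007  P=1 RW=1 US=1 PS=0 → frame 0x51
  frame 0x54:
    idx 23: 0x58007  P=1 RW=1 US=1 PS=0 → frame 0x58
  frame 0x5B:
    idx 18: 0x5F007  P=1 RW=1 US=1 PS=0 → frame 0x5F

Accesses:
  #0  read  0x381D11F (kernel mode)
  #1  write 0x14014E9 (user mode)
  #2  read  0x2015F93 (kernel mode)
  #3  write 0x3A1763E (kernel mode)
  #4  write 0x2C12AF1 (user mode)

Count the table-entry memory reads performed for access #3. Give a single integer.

Trace:
#0 VA=0x381D11F (r,kernel):
  L0 @0x3B[28] → 0x3F007  P=1,RW=1,US=1,PS=0
  L1 @0x3F[29] → 0x43007  P=1,RW=1,US=1,PS=0
  ⇒ phys 0x4311F  [2 reads]
#1 VA=0x14014E9 (w,user):
  L0 @0x3B[10] → 0x46007  P=1,RW=1,US=1,PS=0
  L1 @0x46[1] → 0x49005  P=1,RW=0,US=1,PS=0
  ⇒ fault: PROTECTION_VIOLATION  — 2 lookups
#2 VA=0x2015F93 (r,kernel):
  L0 @0x3B[16] → 0x4D007  P=1,RW=1,US=1,PS=0
  L1 @0x4D[21] → 0x51007  P=1,RW=1,US=1,PS=0
  ⇒ phys 0x51F93  [2 reads]
#3 VA=0x3A1763E (w,kernel):
  L0 @0x3B[29] → 0x54007  P=1,RW=1,US=1,PS=0
  L1 @0x54[23] → 0x58007  P=1,RW=1,US=1,PS=0
  ⇒ phys 0x5863E  [2 reads]
#4 VA=0x2C12AF1 (w,user):
  L0 @0x3B[22] → 0x5B007  P=1,RW=1,US=1,PS=0
  L1 @0x5B[18] → 0x5F007  P=1,RW=1,US=1,PS=0
  ⇒ phys 0x5FAF1  [2 reads]

Entries read for #3: 2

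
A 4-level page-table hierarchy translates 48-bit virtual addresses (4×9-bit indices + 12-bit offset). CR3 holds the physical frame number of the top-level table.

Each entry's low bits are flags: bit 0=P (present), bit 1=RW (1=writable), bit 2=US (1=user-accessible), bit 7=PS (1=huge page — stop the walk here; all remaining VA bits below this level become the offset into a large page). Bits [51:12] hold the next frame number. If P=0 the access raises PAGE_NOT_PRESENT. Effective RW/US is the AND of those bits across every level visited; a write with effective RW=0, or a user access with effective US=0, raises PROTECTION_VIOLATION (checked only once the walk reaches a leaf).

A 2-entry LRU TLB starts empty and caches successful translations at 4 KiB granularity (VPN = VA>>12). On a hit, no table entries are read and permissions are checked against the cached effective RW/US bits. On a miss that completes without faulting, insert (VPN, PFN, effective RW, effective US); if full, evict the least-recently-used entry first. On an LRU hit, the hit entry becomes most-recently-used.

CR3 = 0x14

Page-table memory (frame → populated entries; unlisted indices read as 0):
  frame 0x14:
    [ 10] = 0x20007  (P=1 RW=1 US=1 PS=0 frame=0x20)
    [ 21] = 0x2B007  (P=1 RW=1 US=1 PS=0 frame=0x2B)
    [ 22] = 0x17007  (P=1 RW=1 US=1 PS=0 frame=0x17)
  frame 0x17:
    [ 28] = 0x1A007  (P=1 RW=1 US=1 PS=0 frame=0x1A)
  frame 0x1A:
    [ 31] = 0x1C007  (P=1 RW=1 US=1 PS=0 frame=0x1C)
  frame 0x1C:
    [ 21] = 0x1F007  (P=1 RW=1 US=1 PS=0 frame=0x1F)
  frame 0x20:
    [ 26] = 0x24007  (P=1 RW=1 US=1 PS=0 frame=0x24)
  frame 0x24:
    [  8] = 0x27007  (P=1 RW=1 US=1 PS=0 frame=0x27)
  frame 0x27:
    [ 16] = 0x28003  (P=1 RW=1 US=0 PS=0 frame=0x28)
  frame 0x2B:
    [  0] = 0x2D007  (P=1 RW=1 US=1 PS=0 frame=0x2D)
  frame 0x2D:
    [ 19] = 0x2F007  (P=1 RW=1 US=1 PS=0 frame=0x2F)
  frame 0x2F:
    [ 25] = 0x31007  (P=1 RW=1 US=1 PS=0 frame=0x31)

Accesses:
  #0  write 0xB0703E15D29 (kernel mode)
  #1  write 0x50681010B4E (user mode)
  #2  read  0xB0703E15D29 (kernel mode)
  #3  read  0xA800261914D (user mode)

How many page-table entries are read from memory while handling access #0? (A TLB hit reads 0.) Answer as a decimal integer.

Trace:
#0 VA=0xB0703E15D29 (w,kernel):
  [0] read 0x14 idx=22: raw=0x17007 flags P=1 W=1 U=1 S=0
  [1] read 0x17 idx=28: raw=0x1A007 flags P=1 W=1 U=1 S=0
  [2] read 0x1A idx=31: raw=0x1C007 flags P=1 W=1 U=1 S=0
  [3] read 0x1C idx=21: raw=0x1F007 flags P=1 W=1 U=1 S=0
  → PA=0x1FD29  (4 entries read)
#1 VA=0x50681010B4E (w,user):
  [0] read 0x14 idx=10: raw=0x20007 flags P=1 W=1 U=1 S=0
  [1] read 0x20 idx=26: raw=0x24007 flags P=1 W=1 U=1 S=0
  [2] read 0x24 idx=8: raw=0x27007 flags P=1 W=1 U=1 S=0
  [3] read 0x27 idx=16: raw=0x28003 flags P=1 W=1 U=0 S=0
  → PROTECTION_VIOLATION  (4 entries read)
#2 VA=0xB0703E15D29 (r,kernel):
  TLB hit vpn=0xB0703E15 → PA=0x1FD29
#3 VA=0xA800261914D (r,user):
  [0] read 0x14 idx=21: raw=0x2B007 flags P=1 W=1 U=1 S=0
  [1] read 0x2B idx=0: raw=0x2D007 flags P=1 W=1 U=1 S=0
  [2] read 0x2D idx=19: raw=0x2F007 flags P=1 W=1 U=1 S=0
  [3] read 0x2F idx=25: raw=0x31007 flags P=1 W=1 U=1 S=0
  → PA=0x3114D  (4 entries read)

Entries read for #0: 4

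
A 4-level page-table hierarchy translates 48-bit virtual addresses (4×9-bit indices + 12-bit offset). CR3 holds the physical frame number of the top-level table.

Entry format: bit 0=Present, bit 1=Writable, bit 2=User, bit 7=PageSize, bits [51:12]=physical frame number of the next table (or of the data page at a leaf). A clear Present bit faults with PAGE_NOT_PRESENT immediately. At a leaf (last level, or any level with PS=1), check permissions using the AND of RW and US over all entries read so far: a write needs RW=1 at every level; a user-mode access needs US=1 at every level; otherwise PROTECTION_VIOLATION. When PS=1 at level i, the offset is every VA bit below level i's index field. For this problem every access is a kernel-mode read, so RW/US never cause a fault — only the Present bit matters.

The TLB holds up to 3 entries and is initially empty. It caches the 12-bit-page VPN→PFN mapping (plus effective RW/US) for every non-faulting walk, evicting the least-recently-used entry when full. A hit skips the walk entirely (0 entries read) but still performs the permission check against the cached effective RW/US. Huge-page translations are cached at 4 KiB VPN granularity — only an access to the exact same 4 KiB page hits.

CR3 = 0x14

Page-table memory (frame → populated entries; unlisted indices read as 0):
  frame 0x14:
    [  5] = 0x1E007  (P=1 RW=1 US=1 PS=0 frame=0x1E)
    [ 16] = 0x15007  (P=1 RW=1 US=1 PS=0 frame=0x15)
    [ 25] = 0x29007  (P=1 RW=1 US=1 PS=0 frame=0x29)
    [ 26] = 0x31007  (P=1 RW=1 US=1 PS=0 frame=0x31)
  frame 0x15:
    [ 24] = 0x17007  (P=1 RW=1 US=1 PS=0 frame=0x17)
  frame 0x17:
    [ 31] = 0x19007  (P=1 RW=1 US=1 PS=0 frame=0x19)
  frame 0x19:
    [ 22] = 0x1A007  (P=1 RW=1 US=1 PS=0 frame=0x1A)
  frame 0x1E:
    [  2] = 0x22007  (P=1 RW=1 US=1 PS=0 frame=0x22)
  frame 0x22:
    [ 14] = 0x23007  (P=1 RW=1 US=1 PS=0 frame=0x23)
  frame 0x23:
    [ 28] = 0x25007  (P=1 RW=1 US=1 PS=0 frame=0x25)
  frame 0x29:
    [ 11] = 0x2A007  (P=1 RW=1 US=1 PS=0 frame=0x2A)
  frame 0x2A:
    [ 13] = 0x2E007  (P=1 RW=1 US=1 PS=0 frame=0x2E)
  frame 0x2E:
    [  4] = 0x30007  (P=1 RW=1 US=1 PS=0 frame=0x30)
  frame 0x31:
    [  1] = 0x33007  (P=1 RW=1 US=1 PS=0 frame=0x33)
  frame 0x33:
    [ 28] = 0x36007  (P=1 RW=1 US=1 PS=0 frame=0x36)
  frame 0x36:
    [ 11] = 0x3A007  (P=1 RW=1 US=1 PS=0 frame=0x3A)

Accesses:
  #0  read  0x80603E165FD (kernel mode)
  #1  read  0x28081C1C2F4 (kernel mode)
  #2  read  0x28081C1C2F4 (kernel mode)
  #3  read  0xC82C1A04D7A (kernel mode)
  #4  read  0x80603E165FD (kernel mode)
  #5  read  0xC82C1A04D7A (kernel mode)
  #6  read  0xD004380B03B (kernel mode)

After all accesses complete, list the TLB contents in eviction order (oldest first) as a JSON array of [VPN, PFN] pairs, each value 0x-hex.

Walk each access:
#0 VA=0x80603E165FD (r,kernel):
  [0] read 0x14 idx=16: raw=0x15007 flags P=1 W=1 U=1 S=0
  [1] read 0x15 idx=24: raw=0x17007 flags P=1 W=1 U=1 S=0
  [2] read 0x17 idx=31: raw=0x19007 flags P=1 W=1 U=1 S=0
  [3] read 0x19 idx=22: raw=0x1A007 flags P=1 W=1 U=1 S=0
  ✓ 0x1A5FD  — 4 lookups
#1 VA=0x28081C1C2F4 (r,kernel):
  [0] read 0x14 idx=5: raw=0x1E007 flags P=1 W=1 U=1 S=0
  [1] read 0x1E idx=2: raw=0x22007 flags P=1 W=1 U=1 S=0
  [2] read 0x22 idx=14: raw=0x23007 flags P=1 W=1 U=1 S=0
  [3] read 0x23 idx=28: raw=0x25007 flags P=1 W=1 U=1 S=0
  ✓ 0x252F4  — 4 lookups
#2 VA=0x28081C1C2F4 (r,kernel):
  TLB hit vpn=0x28081C1C → PA=0x252F4
#3 VA=0xC82C1A04D7A (r,kernel):
  [0] read 0x14 idx=25: raw=0x29007 flags P=1 W=1 U=1 S=0
  [1] read 0x29 idx=11: raw=0x2A007 flags P=1 W=1 U=1 S=0
  [2] read 0x2A idx=13: raw=0x2E007 flags P=1 W=1 U=1 S=0
  [3] read 0x2E idx=4: raw=0x30007 flags P=1 W=1 U=1 S=0
  ✓ 0x30D7A  — 4 lookups
#4 VA=0x80603E165FD (r,kernel):
  TLB hit vpn=0x80603E16 → PA=0x1A5FD
#5 VA=0xC82C1A04D7A (r,kernel):
  TLB hit vpn=0xC82C1A04 → PA=0x30D7A
#6 VA=0xD004380B03B (r,kernel):
  [0] read 0x14 idx=26: raw=0x31007 flags P=1 W=1 U=1 S=0
  [1] read 0x31 idx=1: raw=0x33007 flags P=1 W=1 U=1 S=0
  [2] read 0x33 idx=28: raw=0x36007 flags P=1 W=1 U=1 S=0
  [3] read 0x36 idx=11: raw=0x3A007 flags P=1 W=1 U=1 S=0
  ✓ 0x3A03B  — 4 lookups

TLB: [["0x80603E16", "0x1A"], ["0xC82C1A04", "0x30"], ["0xD004380B", "0x3A"]]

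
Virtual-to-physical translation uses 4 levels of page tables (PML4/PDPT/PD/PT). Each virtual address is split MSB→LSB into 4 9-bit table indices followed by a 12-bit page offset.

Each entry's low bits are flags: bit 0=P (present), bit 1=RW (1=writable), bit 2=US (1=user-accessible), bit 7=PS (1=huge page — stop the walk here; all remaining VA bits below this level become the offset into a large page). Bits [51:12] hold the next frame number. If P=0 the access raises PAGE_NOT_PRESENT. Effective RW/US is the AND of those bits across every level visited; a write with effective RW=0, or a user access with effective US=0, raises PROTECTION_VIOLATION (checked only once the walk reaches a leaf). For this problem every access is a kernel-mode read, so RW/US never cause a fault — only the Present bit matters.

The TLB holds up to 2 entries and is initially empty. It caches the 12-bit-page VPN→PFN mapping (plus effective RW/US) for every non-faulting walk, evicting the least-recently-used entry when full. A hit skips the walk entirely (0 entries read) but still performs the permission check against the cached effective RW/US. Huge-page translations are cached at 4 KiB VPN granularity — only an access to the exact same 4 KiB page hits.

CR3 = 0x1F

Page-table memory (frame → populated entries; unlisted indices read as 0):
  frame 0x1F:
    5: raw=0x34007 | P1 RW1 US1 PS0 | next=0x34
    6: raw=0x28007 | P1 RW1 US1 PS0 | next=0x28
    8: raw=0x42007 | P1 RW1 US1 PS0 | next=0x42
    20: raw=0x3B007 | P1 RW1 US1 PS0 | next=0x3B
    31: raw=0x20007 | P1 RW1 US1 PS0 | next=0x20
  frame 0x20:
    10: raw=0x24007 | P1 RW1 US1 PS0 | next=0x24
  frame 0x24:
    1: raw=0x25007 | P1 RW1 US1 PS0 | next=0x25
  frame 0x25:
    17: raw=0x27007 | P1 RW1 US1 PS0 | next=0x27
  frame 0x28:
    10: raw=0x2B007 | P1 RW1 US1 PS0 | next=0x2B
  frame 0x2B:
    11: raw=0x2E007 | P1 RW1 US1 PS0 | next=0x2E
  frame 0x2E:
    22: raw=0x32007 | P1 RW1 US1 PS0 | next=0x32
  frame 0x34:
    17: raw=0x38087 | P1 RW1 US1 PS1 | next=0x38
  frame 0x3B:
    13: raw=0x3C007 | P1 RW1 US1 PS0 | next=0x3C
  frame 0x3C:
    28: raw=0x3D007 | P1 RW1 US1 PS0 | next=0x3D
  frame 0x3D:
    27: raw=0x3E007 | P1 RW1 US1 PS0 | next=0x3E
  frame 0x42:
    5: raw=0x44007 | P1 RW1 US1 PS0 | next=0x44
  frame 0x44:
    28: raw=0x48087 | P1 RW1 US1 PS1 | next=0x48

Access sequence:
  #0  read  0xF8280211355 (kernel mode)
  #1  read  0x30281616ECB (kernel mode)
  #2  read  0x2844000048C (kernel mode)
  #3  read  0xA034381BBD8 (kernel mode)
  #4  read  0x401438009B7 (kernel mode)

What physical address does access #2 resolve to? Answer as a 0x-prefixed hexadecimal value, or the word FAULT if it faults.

Trace:
#0 VA=0xF8280211355 (r,kernel):
  L0 @0x1F[31] → 0x20007  P=1,RW=1,US=1,PS=0
  L1 @0x20[10] → 0x24007  P=1,RW=1,US=1,PS=0
  L2 @0x24[1] → 0x25007  P=1,RW=1,US=1,PS=0
  L3 @0x25[17] → 0x27007  P=1,RW=1,US=1,PS=0
  ✓ 0x27355  — 4 lookups
#1 VA=0x30281616ECB (r,kernel):
  L0 @0x1F[6] → 0x28007  P=1,RW=1,US=1,PS=0
  L1 @0x28[10] → 0x2B007  P=1,RW=1,US=1,PS=0
  L2 @0x2B[11] → 0x2E007  P=1,RW=1,US=1,PS=0
  L3 @0x2E[22] → 0x32007  P=1,RW=1,US=1,PS=0
  ✓ 0x32ECB  — 4 lookups
#2 VA=0x2844000048C (r,kernel):
  L0 @0x1F[5] → 0x34007  P=1,RW=1,US=1,PS=0
  L1 @0x34[17] → 0x38087  P=1,RW=1,US=1,PS=1
  ✓ 0x3848C (huge @L1)  — 2 lookups
#3 VA=0xA034381BBD8 (r,kernel):
  L0 @0x1F[20] → 0x3B007  P=1,RW=1,US=1,PS=0
  L1 @0x3B[13] → 0x3C007  P=1,RW=1,US=1,PS=0
  L2 @0x3C[28] → 0x3D007  P=1,RW=1,US=1,PS=0
  L3 @0x3D[27] → 0x3E007  P=1,RW=1,US=1,PS=0
  ✓ 0x3EBD8  — 4 lookups
#4 VA=0x401438009B7 (r,kernel):
  L0 @0x1F[8] → 0x42007  P=1,RW=1,US=1,PS=0
  L1 @0x42[5] → 0x44007  P=1,RW=1,US=1,PS=0
  L2 @0x44[28] → 0x48087  P=1,RW=1,US=1,PS=1
  ✓ 0x489B7 (huge @L2)  — 3 lookups

Access #2 PA: 0x3848C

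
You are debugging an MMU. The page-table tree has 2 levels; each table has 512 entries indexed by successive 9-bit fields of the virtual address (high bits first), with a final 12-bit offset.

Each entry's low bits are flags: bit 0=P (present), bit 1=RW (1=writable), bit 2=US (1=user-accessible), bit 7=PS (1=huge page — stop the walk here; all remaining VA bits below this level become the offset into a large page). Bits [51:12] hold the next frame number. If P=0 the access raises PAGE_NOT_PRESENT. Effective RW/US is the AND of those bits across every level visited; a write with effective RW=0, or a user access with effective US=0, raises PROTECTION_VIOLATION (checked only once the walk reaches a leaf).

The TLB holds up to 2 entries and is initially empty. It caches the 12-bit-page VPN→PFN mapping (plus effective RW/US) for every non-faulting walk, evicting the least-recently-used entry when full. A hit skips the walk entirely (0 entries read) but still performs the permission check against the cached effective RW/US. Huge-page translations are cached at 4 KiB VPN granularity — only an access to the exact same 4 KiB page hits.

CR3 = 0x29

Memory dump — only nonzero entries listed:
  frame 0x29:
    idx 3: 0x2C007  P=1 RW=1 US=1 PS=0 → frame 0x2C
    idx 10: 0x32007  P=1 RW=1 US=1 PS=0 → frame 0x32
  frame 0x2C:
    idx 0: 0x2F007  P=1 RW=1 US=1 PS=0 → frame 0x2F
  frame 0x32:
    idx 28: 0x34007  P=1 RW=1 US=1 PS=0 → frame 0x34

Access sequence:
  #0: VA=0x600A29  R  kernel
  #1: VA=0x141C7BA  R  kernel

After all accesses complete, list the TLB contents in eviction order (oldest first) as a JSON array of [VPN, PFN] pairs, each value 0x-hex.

Trace:
#0 VA=0x600A29 (r,kernel):
  L0 @0x29[3] → 0x2C007  P=1,RW=1,US=1,PS=0
  L1 @0x2C[0] → 0x2F007  P=1,RW=1,US=1,PS=0
  ⇒ phys 0x2FA29  [2 reads]
#1 VA=0x141C7BA (r,kernel):
  L0 @0x29[10] → 0x32007  P=1,RW=1,US=1,PS=0
  L1 @0x32[28] → 0x34007  P=1,RW=1,US=1,PS=0
  ⇒ phys 0x347BA  [2 reads]

TLB: [["0x600", "0x2F"], ["0x141C", "0x34"]]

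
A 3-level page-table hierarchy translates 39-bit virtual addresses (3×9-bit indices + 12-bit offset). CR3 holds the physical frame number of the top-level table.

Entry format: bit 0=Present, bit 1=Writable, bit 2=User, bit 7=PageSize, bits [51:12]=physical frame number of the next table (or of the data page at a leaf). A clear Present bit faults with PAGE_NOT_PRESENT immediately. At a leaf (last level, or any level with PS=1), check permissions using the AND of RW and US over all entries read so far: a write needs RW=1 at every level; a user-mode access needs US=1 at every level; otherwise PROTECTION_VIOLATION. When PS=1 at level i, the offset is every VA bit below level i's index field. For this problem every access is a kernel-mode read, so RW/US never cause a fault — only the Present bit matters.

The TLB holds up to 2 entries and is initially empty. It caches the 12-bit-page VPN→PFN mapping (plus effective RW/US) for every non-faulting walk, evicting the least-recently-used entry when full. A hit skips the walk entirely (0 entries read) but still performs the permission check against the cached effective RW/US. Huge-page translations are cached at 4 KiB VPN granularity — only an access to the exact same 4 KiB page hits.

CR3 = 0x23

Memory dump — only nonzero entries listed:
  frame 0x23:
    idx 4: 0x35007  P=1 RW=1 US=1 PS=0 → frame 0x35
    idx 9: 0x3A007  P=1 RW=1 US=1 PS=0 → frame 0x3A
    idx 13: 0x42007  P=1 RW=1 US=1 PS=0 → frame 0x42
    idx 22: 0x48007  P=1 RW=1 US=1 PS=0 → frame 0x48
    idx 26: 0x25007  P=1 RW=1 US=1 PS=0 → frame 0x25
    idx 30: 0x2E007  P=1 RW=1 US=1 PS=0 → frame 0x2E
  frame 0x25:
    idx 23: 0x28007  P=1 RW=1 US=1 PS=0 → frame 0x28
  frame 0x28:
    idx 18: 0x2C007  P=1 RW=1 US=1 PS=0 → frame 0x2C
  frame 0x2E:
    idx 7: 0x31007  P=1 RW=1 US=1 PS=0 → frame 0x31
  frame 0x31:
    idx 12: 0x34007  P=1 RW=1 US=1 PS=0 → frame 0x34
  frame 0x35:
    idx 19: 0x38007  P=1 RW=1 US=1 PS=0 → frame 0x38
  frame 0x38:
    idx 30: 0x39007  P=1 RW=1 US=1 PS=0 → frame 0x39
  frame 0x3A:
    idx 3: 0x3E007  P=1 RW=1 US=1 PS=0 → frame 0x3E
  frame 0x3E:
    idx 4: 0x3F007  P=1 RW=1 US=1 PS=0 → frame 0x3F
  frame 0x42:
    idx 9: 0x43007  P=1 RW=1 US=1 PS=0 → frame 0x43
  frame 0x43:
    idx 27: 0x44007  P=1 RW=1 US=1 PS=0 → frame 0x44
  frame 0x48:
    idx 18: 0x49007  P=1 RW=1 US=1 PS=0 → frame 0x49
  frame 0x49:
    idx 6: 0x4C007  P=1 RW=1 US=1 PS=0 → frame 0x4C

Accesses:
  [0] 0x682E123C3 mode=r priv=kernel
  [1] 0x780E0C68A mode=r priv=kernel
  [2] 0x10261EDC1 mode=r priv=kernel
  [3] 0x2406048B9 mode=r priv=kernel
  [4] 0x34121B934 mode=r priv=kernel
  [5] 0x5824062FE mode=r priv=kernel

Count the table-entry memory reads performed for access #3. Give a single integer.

Walk each access:
#0 VA=0x682E123C3 (r,kernel):
  [0] read 0x23 idx=26: raw=0x25007 flags P=1 W=1 U=1 S=0
  [1] read 0x25 idx=23: raw=0x28007 flags P=1 W=1 U=1 S=0
  [2] read 0x28 idx=18: raw=0x2C007 flags P=1 W=1 U=1 S=0
  → PA=0x2C3C3  (3 entries read)
#1 VA=0x780E0C68A (r,kernel):
  [0] read 0x23 idx=30: raw=0x2E007 flags P=1 W=1 U=1 S=0
  [1] read 0x2E idx=7: raw=0x31007 flags P=1 W=1 U=1 S=0
  [2] read 0x31 idx=12: raw=0x34007 flags P=1 W=1 U=1 S=0
  → PA=0x3468A  (3 entries read)
#2 VA=0x10261EDC1 (r,kernel):
  [0] read 0x23 idx=4: raw=0x35007 flags P=1 W=1 U=1 S=0
  [1] read 0x35 idx=19: raw=0x38007 flags P=1 W=1 U=1 S=0
  [2] read 0x38 idx=30: raw=0x39007 flags P=1 W=1 U=1 S=0
  → PA=0x39DC1  (3 entries read)
#3 VA=0x2406048B9 (r,kernel):
  [0] read 0x23 idx=9: raw=0x3A007 flags P=1 W=1 U=1 S=0
  [1] read 0x3A idx=3: raw=0x3E007 flags P=1 W=1 U=1 S=0
  [2] read 0x3E idx=4: raw=0x3F007 flags P=1 W=1 U=1 S=0
  → PA=0x3F8B9  (3 entries read)
#4 VA=0x34121B934 (r,kernel):
  [0] read 0x23 idx=13: raw=0x42007 flags P=1 W=1 U=1 S=0
  [1] read 0x42 idx=9: raw=0x43007 flags P=1 W=1 U=1 S=0
  [2] read 0x43 idx=27: raw=0x44007 flags P=1 W=1 U=1 S=0
  → PA=0x44934  (3 entries read)
#5 VA=0x5824062FE (r,kernel):
  [0] read 0x23 idx=22: raw=0x48007 flags P=1 W=1 U=1 S=0
  [1] read 0x48 idx=18: raw=0x49007 flags P=1 W=1 U=1 S=0
  [2] read 0x49 idx=6: raw=0x4C007 flags P=1 W=1 U=1 S=0
  → PA=0x4C2FE  (3 entries read)

Entries read for #3: 3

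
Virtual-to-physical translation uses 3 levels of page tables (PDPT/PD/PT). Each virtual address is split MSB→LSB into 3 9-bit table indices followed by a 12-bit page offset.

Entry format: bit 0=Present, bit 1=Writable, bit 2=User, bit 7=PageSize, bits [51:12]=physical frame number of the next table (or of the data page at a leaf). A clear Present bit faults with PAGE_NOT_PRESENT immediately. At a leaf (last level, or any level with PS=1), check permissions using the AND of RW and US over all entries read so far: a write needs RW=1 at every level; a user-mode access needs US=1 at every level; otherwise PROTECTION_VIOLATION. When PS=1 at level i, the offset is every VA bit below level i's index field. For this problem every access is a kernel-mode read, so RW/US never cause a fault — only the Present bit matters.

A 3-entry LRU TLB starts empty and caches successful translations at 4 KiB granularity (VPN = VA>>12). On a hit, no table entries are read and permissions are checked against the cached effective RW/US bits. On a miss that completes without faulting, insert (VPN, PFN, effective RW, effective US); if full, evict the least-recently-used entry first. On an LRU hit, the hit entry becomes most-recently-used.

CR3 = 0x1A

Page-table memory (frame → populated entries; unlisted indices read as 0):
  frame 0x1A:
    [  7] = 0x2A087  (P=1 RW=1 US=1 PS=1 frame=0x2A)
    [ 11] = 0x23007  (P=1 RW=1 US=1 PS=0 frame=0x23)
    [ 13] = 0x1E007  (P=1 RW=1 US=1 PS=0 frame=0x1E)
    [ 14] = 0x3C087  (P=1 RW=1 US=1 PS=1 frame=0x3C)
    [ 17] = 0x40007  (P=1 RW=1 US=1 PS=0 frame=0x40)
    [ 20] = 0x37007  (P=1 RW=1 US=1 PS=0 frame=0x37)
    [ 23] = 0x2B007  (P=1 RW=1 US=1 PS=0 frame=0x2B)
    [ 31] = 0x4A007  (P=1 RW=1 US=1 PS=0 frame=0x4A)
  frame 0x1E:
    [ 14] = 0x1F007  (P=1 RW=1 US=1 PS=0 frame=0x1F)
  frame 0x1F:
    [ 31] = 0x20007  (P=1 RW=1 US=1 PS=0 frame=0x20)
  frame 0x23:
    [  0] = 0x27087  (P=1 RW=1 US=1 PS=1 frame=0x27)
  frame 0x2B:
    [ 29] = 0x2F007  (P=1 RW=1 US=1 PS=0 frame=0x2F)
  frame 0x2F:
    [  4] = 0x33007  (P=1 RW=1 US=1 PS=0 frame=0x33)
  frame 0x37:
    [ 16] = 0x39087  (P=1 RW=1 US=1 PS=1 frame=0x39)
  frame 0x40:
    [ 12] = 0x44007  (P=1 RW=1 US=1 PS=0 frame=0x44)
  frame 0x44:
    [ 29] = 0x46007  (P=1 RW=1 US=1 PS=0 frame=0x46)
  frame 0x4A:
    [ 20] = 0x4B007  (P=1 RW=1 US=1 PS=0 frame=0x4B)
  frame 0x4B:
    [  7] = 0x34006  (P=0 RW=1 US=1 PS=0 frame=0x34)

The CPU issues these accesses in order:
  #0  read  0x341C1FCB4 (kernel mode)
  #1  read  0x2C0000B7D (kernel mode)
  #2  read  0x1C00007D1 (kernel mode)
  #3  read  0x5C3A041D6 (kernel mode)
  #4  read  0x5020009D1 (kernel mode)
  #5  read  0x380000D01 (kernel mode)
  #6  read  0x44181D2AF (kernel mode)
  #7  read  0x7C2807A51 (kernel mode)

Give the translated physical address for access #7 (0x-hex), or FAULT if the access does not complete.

Walk each access:
#0 VA=0x341C1FCB4 (r,kernel):
  L0 @0x1A[13] → 0x1E007  P=1,RW=1,US=1,PS=0
  L1 @0x1E[14] → 0x1F007  P=1,RW=1,US=1,PS=0
  L2 @0x1F[31] → 0x20007  P=1,RW=1,US=1,PS=0
  ✓ 0x20CB4  — 3 lookups
#1 VA=0x2C0000B7D (r,kernel):
  L0 @0x1A[11] → 0x23007  P=1,RW=1,US=1,PS=0
  L1 @0x23[0] → 0x27087  P=1,RW=1,US=1,PS=1
  ✓ 0x27B7D (huge @L1)  — 2 lookups
#2 VA=0x1C00007D1 (r,kernel):
  L0 @0x1A[7] → 0x2A087  P=1,RW=1,US=1,PS=1
  ✓ 0x2A7D1 (huge @L0)  — 1 lookups
#3 VA=0x5C3A041D6 (r,kernel):
  L0 @0x1A[23] → 0x2B007  P=1,RW=1,US=1,PS=0
  L1 @0x2B[29] → 0x2F007  P=1,RW=1,US=1,PS=0
  L2 @0x2F[4] → 0x33007  P=1,RW=1,US=1,PS=0
  ✓ 0x331D6  — 3 lookups
#4 VA=0x5020009D1 (r,kernel):
  L0 @0x1A[20] → 0x37007  P=1,RW=1,US=1,PS=0
  L1 @0x37[16] → 0x39087  P=1,RW=1,US=1,PS=1
  ✓ 0x399D1 (huge @L1)  — 2 lookups
#5 VA=0x380000D01 (r,kernel):
  L0 @0x1A[14] → 0x3C087  P=1,RW=1,US=1,PS=1
  ✓ 0x3CD01 (huge @L0)  — 1 lookups
#6 VA=0x44181D2AF (r,kernel):
  L0 @0x1A[17] → 0x40007  P=1,RW=1,US=1,PS=0
  L1 @0x40[12] → 0x44007  P=1,RW=1,US=1,PS=0
  L2 @0x44[29] → 0x46007  P=1,RW=1,US=1,PS=0
  ✓ 0x462AF  — 3 lookups
#7 VA=0x7C2807A51 (r,kernel):
  L0 @0x1A[31] → 0x4A007  P=1,RW=1,US=1,PS=0
  L1 @0x4A[20] → 0x4B007  P=1,RW=1,US=1,PS=0
  L2 @0x4B[7] → 0x34006  P=0,RW=1,US=1,PS=0
  → PAGE_NOT_PRESENT  (3 entries read)

Access #7 PA: FAULT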